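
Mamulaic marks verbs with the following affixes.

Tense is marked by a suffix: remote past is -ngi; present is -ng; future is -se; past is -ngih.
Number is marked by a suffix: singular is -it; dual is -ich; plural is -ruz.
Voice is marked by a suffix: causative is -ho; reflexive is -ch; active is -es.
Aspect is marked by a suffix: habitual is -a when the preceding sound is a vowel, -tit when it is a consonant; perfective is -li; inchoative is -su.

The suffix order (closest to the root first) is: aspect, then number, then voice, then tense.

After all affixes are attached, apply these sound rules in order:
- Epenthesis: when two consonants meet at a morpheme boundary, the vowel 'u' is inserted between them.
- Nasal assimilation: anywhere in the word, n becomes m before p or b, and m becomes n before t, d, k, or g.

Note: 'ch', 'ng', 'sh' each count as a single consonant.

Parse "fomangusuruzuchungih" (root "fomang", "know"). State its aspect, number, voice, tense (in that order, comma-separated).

Segment: fomang-su-ruz-ch-ngih.
aspect: -su → inchoative.
number: -ruz → plural.
voice: -ch → reflexive.
tense: -ngih → past.

inchoative, plural, reflexive, past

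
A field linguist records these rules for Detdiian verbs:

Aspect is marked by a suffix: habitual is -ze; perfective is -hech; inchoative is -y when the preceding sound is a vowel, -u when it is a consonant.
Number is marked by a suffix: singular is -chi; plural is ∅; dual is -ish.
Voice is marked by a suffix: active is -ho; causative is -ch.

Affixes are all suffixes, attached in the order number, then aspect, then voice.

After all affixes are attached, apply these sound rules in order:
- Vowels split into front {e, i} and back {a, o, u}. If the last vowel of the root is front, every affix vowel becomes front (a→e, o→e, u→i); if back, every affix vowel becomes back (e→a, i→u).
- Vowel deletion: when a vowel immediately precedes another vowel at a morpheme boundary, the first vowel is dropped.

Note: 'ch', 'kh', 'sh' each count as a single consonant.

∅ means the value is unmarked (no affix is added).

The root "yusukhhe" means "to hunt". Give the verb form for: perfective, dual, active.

Attach number dual -ish → yusukhheish.
Attach aspect perfective -hech → yusukhheishhech.
Attach voice active -ho → yusukhheishhechho.
Apply vowel harmony: yusukhheishhechho → yusukhheishhechhe.
Apply vowel deletion: yusukhheishhechhe → yusukhhishhechhe.

yusukhhishhechhe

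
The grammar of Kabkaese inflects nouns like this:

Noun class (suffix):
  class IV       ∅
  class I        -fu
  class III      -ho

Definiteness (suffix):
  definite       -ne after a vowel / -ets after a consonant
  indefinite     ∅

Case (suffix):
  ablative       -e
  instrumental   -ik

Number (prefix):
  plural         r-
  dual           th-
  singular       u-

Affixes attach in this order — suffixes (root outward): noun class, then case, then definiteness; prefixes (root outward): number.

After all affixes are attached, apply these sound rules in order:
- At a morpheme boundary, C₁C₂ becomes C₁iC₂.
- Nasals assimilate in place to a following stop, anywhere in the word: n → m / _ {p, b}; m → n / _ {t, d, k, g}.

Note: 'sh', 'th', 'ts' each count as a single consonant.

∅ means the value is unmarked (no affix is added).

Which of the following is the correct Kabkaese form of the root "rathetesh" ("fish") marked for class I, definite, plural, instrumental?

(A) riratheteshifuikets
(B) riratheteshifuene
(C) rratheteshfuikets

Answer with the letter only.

Attach noun class class I -fu → ratheteshfu.
Attach number plural r- → rratheteshfu.
Attach case instrumental -ik → rratheteshfuik.
Attach definiteness definite -ets (after consonant 'k') → rratheteshfuikets.
Apply epenthesis: rratheteshfuikets → riratheteshifuikets.
Nasal assimilation: no change.
So the correct form is riratheteshifuikets, option (A).
(B) riratheteshifuene is wrong: it uses ablative instead of instrumental for case.
(C) rratheteshfuikets is wrong: it fails to apply the sound rule(s).

A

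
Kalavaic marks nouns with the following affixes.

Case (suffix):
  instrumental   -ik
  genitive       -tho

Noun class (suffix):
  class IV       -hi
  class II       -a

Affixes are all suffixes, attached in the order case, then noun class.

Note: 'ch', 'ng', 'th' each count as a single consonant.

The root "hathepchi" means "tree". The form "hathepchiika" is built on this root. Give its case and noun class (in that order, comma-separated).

Segment: hathepchi-ik-a.
case: -ik → instrumental.
noun class: -a → class II.

instrumental, class II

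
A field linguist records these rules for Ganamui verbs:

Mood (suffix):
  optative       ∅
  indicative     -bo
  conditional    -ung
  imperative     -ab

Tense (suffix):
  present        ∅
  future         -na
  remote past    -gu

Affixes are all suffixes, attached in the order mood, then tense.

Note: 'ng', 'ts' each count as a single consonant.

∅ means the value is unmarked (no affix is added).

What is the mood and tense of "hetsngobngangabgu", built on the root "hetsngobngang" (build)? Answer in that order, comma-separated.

Segment: hetsngobngang-ab-gu.
mood: -ab → imperative.
tense: -gu → remote past.

imperative, remote past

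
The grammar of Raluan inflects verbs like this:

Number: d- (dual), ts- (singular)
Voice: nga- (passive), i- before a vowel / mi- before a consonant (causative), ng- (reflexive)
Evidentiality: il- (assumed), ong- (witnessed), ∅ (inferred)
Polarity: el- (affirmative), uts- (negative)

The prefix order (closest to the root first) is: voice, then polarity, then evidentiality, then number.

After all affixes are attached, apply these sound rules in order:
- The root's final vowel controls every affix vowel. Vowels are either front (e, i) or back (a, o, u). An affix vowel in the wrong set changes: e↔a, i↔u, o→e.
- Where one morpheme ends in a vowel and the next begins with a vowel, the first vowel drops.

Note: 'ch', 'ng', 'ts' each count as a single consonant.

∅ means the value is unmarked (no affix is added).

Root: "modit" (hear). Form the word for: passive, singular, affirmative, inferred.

Attach voice passive nga- → ngamodit.
Attach polarity affirmative el- → elngamodit.
evidentiality = inferred: zero marking, form stays elngamodit.
Attach number singular ts- → tselngamodit.
Apply vowel harmony: tselngamodit → tselngemodit.
Vowel deletion: no change.

tselngemodit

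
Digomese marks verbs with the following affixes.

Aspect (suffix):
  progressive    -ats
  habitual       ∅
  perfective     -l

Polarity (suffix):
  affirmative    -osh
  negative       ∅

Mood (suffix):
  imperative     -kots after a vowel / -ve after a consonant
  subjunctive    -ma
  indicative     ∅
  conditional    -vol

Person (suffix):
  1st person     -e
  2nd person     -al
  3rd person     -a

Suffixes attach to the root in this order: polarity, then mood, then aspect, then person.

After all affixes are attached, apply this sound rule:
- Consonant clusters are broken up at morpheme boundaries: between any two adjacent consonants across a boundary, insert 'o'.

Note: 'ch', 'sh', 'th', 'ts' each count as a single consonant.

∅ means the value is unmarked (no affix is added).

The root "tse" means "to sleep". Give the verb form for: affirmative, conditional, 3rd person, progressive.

Attach polarity affirmative -osh → tseosh.
Attach mood conditional -vol → tseoshvol.
Attach aspect progressive -ats → tseoshvolats.
Attach person 3rd person -a → tseoshvolatsa.
Apply epenthesis: tseoshvolatsa → tseoshovolatsa.

tseoshovolatsa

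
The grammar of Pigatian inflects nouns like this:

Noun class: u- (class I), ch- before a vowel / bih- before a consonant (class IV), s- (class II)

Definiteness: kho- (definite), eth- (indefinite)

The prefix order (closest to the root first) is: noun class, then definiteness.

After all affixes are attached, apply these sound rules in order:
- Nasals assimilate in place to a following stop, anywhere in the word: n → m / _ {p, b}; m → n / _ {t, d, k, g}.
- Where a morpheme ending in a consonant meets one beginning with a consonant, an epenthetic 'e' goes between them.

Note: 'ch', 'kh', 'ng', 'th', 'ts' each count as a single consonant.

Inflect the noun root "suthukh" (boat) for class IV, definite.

khobihesuthukh

Attach noun class class IV bih- (before consonant 's') → bihsuthukh.
Attach definiteness definite kho- → khobihsuthukh.
Nasal assimilation: no change.
Apply epenthesis: khobihsuthukh → khobihesuthukh.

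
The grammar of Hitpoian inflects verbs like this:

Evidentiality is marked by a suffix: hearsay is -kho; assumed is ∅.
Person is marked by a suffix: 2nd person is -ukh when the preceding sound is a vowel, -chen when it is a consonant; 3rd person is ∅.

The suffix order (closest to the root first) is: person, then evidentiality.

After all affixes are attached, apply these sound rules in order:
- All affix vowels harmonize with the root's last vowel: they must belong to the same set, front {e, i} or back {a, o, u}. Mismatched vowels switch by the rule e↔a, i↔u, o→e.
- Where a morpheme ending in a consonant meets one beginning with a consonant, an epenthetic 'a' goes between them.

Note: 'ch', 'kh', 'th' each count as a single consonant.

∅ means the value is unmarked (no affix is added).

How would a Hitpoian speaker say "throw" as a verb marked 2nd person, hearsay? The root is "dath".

dathachanakho

Attach person 2nd person -chen (after consonant 'th') → dathchen.
Attach evidentiality hearsay -kho → dathchenkho.
Apply vowel harmony: dathchenkho → dathchankho.
Apply epenthesis: dathchankho → dathachanakho.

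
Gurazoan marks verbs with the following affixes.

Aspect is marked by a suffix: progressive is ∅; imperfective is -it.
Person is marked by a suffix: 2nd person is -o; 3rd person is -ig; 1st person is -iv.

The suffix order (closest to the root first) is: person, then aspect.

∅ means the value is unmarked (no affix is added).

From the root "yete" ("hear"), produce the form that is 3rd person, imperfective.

yeteigit

Attach person 3rd person -ig → yeteig.
Attach aspect imperfective -it → yeteigit.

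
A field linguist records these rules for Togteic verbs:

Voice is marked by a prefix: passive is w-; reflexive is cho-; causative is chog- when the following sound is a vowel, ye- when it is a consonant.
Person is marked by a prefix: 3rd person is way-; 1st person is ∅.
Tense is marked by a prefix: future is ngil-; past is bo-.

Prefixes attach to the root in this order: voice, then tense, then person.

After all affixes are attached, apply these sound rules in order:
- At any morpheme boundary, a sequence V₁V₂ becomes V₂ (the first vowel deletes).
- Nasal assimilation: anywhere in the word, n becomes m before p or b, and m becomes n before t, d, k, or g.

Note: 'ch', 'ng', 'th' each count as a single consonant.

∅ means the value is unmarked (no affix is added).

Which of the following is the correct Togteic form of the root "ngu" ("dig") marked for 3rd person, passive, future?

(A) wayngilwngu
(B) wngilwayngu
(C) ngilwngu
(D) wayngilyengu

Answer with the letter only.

A

Attach voice passive w- → wngu.
Attach tense future ngil- → ngilwngu.
Attach person 3rd person way- → wayngilwngu.
Vowel deletion: no change.
Nasal assimilation: no change.
So the correct form is wayngilwngu, option (A).
(C) ngilwngu is wrong: it uses 1st person instead of 3rd person for person.
(D) wayngilyengu is wrong: it uses causative instead of passive for voice.
(B) wngilwayngu is wrong: it has the affixes in the wrong order.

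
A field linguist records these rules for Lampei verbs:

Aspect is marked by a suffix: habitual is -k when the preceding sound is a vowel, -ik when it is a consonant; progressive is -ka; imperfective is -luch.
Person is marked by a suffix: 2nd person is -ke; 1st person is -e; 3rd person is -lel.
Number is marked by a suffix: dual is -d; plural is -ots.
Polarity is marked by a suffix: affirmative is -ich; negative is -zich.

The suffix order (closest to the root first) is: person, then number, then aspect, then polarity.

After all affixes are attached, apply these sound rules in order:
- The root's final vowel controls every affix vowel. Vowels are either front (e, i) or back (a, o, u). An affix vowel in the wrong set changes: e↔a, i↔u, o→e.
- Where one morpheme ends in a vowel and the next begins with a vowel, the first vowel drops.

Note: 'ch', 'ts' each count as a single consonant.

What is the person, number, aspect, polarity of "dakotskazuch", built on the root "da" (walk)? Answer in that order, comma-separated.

2nd person, plural, progressive, negative

Segment: da-ke-ots-ka-zich.
person: -ke → 2nd person.
number: -ots → plural.
aspect: -ka → progressive.
polarity: -zich → negative.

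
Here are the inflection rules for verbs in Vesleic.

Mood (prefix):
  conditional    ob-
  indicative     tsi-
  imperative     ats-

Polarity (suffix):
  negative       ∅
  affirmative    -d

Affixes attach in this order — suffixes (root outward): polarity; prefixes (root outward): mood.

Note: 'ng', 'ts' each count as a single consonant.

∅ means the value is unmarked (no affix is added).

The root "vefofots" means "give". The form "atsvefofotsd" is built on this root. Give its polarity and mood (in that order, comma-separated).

Segment: ats-vefofots-d.
polarity: -d → affirmative.
mood: ats- → imperative.

affirmative, imperative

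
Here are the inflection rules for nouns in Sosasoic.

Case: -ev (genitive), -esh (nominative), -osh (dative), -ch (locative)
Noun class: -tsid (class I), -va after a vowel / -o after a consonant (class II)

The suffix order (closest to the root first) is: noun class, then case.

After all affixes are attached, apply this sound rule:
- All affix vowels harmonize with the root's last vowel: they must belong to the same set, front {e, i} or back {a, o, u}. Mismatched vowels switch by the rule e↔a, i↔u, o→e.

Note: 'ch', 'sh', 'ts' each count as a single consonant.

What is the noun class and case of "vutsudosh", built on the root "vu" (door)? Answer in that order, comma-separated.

Segment: vu-tsid-osh.
noun class: -tsid → class I.
case: -osh → dative.

class I, dative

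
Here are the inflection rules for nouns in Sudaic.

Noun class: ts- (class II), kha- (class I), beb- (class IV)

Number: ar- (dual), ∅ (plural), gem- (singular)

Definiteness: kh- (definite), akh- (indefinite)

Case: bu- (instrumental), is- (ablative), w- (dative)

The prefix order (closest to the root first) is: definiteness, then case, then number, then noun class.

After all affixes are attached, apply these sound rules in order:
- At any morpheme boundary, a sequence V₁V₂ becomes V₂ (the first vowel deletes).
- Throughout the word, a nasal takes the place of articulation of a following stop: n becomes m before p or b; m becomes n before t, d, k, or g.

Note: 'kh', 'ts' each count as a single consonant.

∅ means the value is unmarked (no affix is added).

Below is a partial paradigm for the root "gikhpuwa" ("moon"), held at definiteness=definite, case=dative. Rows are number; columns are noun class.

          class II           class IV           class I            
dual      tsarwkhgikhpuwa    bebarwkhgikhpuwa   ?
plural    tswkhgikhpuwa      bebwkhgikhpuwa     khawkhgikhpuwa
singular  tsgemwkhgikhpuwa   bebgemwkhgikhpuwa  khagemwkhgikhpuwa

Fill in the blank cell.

Attach definiteness definite kh- → khgikhpuwa.
Attach case dative w- → wkhgikhpuwa.
Attach number dual ar- → arwkhgikhpuwa.
Attach noun class class I kha- → khaarwkhgikhpuwa.
Apply vowel deletion: khaarwkhgikhpuwa → kharwkhgikhpuwa.
Nasal assimilation: no change.

kharwkhgikhpuwa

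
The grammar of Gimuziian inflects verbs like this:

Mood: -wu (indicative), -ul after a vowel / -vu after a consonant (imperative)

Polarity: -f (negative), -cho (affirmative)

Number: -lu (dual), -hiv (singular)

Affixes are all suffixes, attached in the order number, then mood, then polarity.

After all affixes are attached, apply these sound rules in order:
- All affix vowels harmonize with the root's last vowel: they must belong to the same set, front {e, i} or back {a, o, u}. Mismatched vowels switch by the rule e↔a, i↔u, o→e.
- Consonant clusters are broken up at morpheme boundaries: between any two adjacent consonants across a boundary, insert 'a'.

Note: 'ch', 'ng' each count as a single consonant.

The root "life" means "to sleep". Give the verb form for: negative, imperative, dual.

lifeliilaf

Attach number dual -lu → lifelu.
Attach mood imperative -ul (after vowel 'u') → lifeluul.
Attach polarity negative -f → lifeluulf.
Apply vowel harmony: lifeluulf → lifeliilf.
Apply epenthesis: lifeliilf → lifeliilaf.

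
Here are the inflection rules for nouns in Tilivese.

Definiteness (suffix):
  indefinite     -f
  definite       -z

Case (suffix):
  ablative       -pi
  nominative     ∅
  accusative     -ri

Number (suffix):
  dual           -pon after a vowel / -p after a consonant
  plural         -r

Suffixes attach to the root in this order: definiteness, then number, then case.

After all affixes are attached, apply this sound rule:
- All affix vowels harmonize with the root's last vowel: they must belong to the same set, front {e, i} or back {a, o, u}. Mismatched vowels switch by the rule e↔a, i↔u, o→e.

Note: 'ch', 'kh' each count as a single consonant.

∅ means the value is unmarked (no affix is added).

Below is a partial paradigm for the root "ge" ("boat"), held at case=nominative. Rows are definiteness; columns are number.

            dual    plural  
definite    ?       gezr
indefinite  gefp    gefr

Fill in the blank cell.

Attach definiteness definite -z → gez.
Attach number dual -p (after consonant 'z') → gezp.
case = nominative: zero marking, form stays gezp.
Vowel harmony: no change.

gezp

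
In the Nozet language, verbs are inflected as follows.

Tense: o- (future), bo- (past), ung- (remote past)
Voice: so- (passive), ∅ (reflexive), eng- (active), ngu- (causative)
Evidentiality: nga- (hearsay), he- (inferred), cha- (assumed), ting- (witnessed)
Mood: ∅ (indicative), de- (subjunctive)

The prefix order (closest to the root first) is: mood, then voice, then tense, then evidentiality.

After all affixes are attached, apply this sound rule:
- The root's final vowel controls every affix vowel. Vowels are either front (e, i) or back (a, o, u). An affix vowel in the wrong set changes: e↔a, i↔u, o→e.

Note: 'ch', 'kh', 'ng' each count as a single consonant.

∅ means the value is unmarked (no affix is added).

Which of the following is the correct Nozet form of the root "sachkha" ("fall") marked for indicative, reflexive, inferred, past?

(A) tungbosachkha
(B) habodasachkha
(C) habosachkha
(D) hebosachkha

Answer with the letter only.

mood = indicative: zero marking, form stays sachkha.
voice = reflexive: zero marking, form stays sachkha.
Attach tense past bo- → bosachkha.
Attach evidentiality inferred he- → hebosachkha.
Apply vowel harmony: hebosachkha → habosachkha.
So the correct form is habosachkha, option (C).
(B) habodasachkha is wrong: it uses subjunctive instead of indicative for mood.
(A) tungbosachkha is wrong: it uses witnessed instead of inferred for evidentiality.
(D) hebosachkha is wrong: it fails to apply the sound rule(s).

C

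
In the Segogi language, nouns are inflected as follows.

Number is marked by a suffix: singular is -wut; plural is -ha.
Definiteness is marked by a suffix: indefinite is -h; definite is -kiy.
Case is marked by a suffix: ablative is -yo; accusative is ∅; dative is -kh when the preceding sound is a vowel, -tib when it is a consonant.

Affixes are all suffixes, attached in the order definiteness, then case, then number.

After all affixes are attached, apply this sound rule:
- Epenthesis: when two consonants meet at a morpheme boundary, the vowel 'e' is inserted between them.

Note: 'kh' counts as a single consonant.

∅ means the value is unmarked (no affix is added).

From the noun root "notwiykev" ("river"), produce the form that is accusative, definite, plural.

notwiykevekiyeha

Attach definiteness definite -kiy → notwiykevkiy.
case = accusative: zero marking, form stays notwiykevkiy.
Attach number plural -ha → notwiykevkiyha.
Apply epenthesis: notwiykevkiyha → notwiykevekiyeha.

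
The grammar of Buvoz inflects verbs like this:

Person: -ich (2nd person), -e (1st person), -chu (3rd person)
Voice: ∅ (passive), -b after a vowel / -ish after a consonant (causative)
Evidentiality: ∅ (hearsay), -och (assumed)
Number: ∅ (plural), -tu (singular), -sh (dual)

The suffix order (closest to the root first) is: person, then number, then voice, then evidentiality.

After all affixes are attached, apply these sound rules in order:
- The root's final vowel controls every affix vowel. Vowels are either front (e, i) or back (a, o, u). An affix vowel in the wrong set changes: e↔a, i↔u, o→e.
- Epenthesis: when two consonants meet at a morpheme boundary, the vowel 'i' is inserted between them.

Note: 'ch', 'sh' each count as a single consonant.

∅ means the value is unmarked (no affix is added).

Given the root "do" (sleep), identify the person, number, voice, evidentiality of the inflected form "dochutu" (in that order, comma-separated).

3rd person, singular, passive, hearsay

Segment: do-chu-tu.
person: -chu → 3rd person.
number: -tu → singular.
voice: ∅ → passive.
evidentiality: ∅ → hearsay.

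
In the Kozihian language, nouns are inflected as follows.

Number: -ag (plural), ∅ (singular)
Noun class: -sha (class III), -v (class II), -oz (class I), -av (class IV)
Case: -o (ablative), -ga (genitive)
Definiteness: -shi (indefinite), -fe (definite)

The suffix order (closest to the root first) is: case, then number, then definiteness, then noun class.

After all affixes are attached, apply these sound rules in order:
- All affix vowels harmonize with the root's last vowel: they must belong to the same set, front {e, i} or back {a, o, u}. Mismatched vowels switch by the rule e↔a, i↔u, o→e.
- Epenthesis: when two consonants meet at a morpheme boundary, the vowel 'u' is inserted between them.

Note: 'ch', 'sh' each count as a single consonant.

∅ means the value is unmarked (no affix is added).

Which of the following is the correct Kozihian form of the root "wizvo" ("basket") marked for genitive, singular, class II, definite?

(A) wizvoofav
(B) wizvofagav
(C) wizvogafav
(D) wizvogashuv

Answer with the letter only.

Attach case genitive -ga → wizvoga.
number = singular: zero marking, form stays wizvoga.
Attach definiteness definite -fe → wizvogafe.
Attach noun class class II -v → wizvogafev.
Apply vowel harmony: wizvogafev → wizvogafav.
Epenthesis: no change.
So the correct form is wizvogafav, option (C).
(B) wizvofagav is wrong: it has the affixes in the wrong order.
(A) wizvoofav is wrong: it uses ablative instead of genitive for case.
(D) wizvogashuv is wrong: it uses indefinite instead of definite for definiteness.

C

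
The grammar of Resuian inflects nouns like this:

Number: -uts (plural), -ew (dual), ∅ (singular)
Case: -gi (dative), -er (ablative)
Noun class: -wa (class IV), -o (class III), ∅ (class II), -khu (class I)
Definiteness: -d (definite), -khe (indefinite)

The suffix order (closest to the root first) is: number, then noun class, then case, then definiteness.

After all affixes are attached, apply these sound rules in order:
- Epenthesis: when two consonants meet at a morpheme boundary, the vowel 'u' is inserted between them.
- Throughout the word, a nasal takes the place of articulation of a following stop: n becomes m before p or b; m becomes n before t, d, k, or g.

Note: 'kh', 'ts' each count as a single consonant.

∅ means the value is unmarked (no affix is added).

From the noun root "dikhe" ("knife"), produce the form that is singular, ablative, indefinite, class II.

number = singular: zero marking, form stays dikhe.
noun class = class II: zero marking, form stays dikhe.
Attach case ablative -er → dikheer.
Attach definiteness indefinite -khe → dikheerkhe.
Apply epenthesis: dikheerkhe → dikheerukhe.
Nasal assimilation: no change.

dikheerukhe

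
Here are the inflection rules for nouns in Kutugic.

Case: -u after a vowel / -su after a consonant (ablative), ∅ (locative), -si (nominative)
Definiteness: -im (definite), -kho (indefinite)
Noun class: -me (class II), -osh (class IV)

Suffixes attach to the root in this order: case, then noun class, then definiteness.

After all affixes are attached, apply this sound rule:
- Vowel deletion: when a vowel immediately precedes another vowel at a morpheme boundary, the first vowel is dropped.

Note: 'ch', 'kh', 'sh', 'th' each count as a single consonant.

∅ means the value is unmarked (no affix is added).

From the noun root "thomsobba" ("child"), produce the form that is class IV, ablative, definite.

thomsobboshim

Attach case ablative -u (after vowel 'a') → thomsobbau.
Attach noun class class IV -osh → thomsobbauosh.
Attach definiteness definite -im → thomsobbauoshim.
Apply vowel deletion: thomsobbauoshim → thomsobboshim.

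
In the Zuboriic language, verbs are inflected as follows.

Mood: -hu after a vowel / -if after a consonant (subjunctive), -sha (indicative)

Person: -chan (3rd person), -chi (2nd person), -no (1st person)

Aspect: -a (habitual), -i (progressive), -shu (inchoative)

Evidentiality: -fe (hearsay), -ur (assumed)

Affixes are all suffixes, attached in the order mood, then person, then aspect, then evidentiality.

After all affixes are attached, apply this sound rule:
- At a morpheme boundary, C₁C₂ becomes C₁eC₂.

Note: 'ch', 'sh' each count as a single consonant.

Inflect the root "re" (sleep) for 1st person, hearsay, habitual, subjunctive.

Attach mood subjunctive -hu (after vowel 'e') → rehu.
Attach person 1st person -no → rehuno.
Attach aspect habitual -a → rehunoa.
Attach evidentiality hearsay -fe → rehunoafe.
Epenthesis: no change.

rehunoafe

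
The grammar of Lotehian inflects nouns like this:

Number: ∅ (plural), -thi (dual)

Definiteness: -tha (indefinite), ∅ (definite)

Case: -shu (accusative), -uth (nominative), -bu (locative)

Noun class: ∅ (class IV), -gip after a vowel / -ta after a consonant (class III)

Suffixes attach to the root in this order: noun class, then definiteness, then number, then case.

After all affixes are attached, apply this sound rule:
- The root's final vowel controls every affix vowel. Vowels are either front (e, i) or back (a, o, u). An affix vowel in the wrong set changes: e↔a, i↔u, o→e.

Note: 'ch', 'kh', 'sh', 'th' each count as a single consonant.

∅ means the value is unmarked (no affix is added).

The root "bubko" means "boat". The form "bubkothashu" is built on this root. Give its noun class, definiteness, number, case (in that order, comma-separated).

class IV, indefinite, plural, accusative

Segment: bubko-tha-shu.
noun class: ∅ → class IV.
definiteness: -tha → indefinite.
number: ∅ → plural.
case: -shu → accusative.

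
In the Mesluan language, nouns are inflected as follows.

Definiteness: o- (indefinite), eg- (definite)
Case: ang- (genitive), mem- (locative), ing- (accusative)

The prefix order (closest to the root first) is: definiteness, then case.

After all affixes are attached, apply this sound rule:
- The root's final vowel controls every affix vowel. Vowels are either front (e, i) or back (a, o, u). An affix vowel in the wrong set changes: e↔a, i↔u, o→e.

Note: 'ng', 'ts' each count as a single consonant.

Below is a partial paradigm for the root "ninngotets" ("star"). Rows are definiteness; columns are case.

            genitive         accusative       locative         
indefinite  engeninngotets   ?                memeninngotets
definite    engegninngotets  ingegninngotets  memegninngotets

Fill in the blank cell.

Attach definiteness indefinite o- → oninngotets.
Attach case accusative ing- → ingoninngotets.
Apply vowel harmony: ingoninngotets → ingeninngotets.

ingeninngotets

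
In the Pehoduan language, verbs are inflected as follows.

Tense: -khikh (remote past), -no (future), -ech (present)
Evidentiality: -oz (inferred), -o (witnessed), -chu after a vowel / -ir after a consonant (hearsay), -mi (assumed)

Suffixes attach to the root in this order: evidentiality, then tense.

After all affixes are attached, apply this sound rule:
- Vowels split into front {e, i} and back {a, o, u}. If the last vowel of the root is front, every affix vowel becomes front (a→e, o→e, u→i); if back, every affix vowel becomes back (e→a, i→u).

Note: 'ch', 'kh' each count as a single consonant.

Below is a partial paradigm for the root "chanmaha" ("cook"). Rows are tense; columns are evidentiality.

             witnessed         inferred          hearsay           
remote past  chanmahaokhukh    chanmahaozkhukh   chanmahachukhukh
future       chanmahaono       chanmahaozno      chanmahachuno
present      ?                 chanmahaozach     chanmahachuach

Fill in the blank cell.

Attach evidentiality witnessed -o → chanmahao.
Attach tense present -ech → chanmahaoech.
Apply vowel harmony: chanmahaoech → chanmahaoach.

chanmahaoach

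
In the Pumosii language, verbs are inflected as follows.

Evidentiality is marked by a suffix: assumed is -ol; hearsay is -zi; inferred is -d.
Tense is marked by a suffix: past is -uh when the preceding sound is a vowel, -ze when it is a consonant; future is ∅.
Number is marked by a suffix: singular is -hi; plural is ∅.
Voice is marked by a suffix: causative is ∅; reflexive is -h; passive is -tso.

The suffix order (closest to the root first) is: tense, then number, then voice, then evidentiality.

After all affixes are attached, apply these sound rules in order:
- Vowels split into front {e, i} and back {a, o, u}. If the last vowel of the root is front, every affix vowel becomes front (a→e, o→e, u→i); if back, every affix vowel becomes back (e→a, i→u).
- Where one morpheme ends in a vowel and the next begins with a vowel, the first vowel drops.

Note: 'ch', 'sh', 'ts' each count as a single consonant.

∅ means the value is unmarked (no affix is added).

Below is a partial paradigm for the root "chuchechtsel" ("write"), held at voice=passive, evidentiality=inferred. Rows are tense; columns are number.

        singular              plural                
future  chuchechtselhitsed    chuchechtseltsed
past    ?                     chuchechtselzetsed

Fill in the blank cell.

chuchechtselzehitsed

Attach tense past -ze (after consonant 'l') → chuchechtselze.
Attach number singular -hi → chuchechtselzehi.
Attach voice passive -tso → chuchechtselzehitso.
Attach evidentiality inferred -d → chuchechtselzehitsod.
Apply vowel harmony: chuchechtselzehitsod → chuchechtselzehitsed.
Vowel deletion: no change.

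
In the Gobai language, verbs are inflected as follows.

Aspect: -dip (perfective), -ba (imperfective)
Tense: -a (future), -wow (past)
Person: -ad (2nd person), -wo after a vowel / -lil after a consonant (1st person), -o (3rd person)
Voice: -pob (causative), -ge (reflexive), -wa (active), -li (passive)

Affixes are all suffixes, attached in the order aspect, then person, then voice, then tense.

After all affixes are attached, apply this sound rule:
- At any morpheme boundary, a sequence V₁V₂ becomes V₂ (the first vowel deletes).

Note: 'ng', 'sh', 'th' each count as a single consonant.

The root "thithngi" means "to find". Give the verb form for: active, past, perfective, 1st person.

thithngidiplilwawow

Attach aspect perfective -dip → thithngidip.
Attach person 1st person -lil (after consonant 'p') → thithngidiplil.
Attach voice active -wa → thithngidiplilwa.
Attach tense past -wow → thithngidiplilwawow.
Vowel deletion: no change.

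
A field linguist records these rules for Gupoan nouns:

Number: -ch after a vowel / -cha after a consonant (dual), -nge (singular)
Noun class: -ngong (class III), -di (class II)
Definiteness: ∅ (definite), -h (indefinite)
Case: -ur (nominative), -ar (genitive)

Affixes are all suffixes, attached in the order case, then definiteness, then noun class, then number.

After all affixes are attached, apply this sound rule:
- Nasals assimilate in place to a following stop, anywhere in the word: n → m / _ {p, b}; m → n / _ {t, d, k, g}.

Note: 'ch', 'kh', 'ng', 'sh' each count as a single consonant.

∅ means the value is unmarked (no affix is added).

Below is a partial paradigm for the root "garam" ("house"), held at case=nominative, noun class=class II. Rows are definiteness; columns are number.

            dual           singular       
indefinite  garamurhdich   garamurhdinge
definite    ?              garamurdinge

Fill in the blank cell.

garamurdich

Attach case nominative -ur → garamur.
definiteness = definite: zero marking, form stays garamur.
Attach noun class class II -di → garamurdi.
Attach number dual -ch (after vowel 'i') → garamurdich.
Nasal assimilation: no change.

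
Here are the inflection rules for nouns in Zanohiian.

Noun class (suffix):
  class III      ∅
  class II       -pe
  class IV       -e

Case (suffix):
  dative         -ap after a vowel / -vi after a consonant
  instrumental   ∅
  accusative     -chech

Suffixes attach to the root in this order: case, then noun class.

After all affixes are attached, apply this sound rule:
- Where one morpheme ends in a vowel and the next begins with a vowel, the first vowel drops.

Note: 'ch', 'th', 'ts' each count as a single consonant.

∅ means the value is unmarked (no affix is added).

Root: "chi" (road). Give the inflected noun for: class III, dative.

chap

Attach case dative -ap (after vowel 'i') → chiap.
noun class = class III: zero marking, form stays chiap.
Apply vowel deletion: chiap → chap.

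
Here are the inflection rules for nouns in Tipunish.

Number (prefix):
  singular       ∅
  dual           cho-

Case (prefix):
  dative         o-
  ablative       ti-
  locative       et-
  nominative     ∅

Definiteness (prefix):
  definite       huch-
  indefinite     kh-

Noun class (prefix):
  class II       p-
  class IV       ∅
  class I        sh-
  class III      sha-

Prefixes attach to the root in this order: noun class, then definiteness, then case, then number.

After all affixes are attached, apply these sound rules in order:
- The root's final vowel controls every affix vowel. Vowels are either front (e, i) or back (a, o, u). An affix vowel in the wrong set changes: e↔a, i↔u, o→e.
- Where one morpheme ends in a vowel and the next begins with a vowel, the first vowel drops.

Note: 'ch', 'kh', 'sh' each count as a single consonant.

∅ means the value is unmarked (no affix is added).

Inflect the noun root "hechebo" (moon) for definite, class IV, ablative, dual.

noun class = class IV: zero marking, form stays hechebo.
Attach definiteness definite huch- → huchhechebo.
Attach case ablative ti- → tihuchhechebo.
Attach number dual cho- → chotihuchhechebo.
Apply vowel harmony: chotihuchhechebo → chotuhuchhechebo.
Vowel deletion: no change.

chotuhuchhechebo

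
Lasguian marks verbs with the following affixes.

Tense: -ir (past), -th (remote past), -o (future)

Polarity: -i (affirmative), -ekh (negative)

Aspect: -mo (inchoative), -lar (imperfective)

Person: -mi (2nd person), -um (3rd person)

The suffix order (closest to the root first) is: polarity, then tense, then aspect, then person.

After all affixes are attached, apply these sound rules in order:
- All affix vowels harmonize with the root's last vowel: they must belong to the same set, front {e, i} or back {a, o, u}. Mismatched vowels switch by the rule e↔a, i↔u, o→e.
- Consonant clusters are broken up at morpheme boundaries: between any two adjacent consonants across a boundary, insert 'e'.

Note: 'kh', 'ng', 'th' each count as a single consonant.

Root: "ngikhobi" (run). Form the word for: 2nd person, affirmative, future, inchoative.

Attach polarity affirmative -i → ngikhobii.
Attach tense future -o → ngikhobiio.
Attach aspect inchoative -mo → ngikhobiiomo.
Attach person 2nd person -mi → ngikhobiiomomi.
Apply vowel harmony: ngikhobiiomomi → ngikhobiiememi.
Epenthesis: no change.

ngikhobiiememi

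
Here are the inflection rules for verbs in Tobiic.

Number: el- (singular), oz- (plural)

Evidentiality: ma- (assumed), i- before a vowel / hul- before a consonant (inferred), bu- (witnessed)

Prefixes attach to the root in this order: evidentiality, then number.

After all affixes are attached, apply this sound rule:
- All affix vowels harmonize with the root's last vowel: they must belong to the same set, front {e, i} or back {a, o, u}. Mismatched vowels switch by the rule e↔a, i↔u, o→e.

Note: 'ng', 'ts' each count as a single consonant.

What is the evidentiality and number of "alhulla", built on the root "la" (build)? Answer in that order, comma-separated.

inferred, singular

Segment: el-hul-la.
evidentiality: i/hul- → inferred.
number: el- → singular.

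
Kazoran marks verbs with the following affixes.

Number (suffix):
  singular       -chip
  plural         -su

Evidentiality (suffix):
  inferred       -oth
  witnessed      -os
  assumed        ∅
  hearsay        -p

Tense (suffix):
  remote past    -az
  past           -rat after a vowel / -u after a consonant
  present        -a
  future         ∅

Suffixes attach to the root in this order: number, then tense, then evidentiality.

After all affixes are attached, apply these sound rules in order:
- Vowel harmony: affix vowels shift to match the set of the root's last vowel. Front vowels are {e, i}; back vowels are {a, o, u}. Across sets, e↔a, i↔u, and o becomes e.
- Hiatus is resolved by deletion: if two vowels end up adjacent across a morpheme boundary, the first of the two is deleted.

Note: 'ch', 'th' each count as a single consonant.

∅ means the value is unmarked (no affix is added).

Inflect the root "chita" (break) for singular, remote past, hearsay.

chitachupazp

Attach number singular -chip → chitachip.
Attach tense remote past -az → chitachipaz.
Attach evidentiality hearsay -p → chitachipazp.
Apply vowel harmony: chitachipazp → chitachupazp.
Vowel deletion: no change.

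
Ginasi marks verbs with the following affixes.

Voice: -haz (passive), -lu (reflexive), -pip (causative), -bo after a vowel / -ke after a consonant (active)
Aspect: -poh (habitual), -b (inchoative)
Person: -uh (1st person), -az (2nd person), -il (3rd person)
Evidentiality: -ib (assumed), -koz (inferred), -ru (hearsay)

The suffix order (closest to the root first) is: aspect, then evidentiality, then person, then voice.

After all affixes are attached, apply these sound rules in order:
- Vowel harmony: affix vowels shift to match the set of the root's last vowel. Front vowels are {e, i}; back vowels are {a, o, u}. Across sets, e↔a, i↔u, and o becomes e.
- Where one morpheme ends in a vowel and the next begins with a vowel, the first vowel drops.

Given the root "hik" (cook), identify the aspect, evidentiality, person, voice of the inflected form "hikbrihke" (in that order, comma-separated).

inchoative, hearsay, 1st person, active

Segment: hik-b-ru-uh-ke.
aspect: -b → inchoative.
evidentiality: -ru → hearsay.
person: -uh → 1st person.
voice: -bo/ke → active.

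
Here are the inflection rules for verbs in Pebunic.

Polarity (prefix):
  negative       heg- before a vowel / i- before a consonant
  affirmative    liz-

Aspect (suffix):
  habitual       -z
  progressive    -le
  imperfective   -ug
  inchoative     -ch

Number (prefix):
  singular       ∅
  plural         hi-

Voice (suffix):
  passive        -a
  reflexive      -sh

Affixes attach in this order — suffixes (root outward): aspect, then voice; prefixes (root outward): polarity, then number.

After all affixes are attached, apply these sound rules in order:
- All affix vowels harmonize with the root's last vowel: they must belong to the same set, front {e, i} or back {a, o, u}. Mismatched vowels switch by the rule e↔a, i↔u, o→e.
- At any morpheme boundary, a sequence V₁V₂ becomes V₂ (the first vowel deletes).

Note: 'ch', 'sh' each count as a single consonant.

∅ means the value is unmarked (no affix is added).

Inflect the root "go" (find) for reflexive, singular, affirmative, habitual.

luzgozsh

Attach polarity affirmative liz- → lizgo.
number = singular: zero marking, form stays lizgo.
Attach aspect habitual -z → lizgoz.
Attach voice reflexive -sh → lizgozsh.
Apply vowel harmony: lizgozsh → luzgozsh.
Vowel deletion: no change.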